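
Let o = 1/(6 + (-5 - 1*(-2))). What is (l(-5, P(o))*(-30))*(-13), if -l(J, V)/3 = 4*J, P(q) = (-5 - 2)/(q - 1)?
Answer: 23400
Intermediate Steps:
o = 1/3 (o = 1/(6 + (-5 + 2)) = 1/(6 - 3) = 1/3 ≈ 0.33333)
P(q) = -7/(-1 + q)
l(J, V) = -12*J
(l(-5, P(o))*(-30))*(-13) = (-12*(-5)*(-30))*(-13) = (60*(-30))*(-13) = -1800*(-13) = 23400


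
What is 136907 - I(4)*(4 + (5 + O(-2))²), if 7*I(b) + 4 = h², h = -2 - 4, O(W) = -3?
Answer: 958093/7 ≈ 1.3687e+5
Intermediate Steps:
h = -6
I(b) = 32/7 (I(b) = -4/7 + (⅐)*(-6)² = -4/7 + (⅐)*36 = -4/7 + 36/7 = 32/7)
136907 - I(4)*(4 + (5 + O(-2))²) = 136907 - 32*(4 + (5 - 3)²)/7 = 136907 - 32*(4 + 2²)/7 = 136907 - 32*(4 + 4)/7 = 136907 - 32*8/7 = 136907 - 1*256/7 = 136907 - 256/7 = 958093/7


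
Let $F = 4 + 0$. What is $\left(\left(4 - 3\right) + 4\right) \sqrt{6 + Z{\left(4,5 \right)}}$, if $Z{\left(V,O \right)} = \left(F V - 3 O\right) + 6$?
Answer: $5 \sqrt{13} \approx 18.028$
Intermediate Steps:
$F = 4$
$Z{\left(V,O \right)} = 6 - 3 O + 4 V$ ($Z{\left(V,O \right)} = \left(4 V - 3 O\right) + 6 = \left(- 3 O + 4 V\right) + 6 = 6 - 3 O + 4 V$)
$\left(\left(4 - 3\right) + 4\right) \sqrt{6 + Z{\left(4,5 \right)}} = \left(\left(4 - 3\right) + 4\right) \sqrt{6 + \left(6 - 15 + 4 \cdot 4\right)} = \left(\left(4 - 3\right) + 4\right) \sqrt{6 + \left(6 - 15 + 16\right)} = \left(1 + 4\right) \sqrt{6 + 7} = 5 \sqrt{13}$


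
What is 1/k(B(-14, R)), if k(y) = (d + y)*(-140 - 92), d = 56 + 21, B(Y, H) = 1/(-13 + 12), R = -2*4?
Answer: -1/17632 ≈ -5.6715e-5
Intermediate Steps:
R = -8
B(Y, H) = -1 (B(Y, H) = 1/(-1) = -1)
d = 77
k(y) = -17864 - 232*y (k(y) = (77 + y)*(-140 - 92) = (77 + y)*(-232) = -17864 - 232*y)
1/k(B(-14, R)) = 1/(-17864 - 232*(-1)) = 1/(-17864 + 232) = 1/(-17632) = -1/17632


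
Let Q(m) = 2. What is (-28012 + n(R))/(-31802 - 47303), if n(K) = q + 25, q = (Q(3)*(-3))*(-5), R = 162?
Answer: 27957/79105 ≈ 0.35342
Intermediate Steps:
q = 30 (q = (2*(-3))*(-5) = -6*(-5) = 30)
n(K) = 55 (n(K) = 30 + 25 = 55)
(-28012 + n(R))/(-31802 - 47303) = (-28012 + 55)/(-31802 - 47303) = -27957/(-79105) = -27957*(-1/79105) = 27957/79105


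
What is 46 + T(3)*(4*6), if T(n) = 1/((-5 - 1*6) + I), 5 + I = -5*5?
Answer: 1862/41 ≈ 45.415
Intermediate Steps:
I = -30 (I = -5 - 5*5 = -5 - 25 = -30)
T(n) = -1/41 (T(n) = 1/((-5 - 1*6) - 30) = 1/((-5 - 6) - 30) = 1/(-11 - 30) = 1/(-41) = -1/41)
46 + T(3)*(4*6) = 46 - 4*6/41 = 46 - 1/41*24 = 46 - 24/41 = 1862/41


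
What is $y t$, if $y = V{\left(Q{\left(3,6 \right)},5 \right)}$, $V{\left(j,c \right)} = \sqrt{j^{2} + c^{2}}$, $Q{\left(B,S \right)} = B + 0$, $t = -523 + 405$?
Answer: $- 118 \sqrt{34} \approx -688.05$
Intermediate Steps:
$t = -118$
$Q{\left(B,S \right)} = B$
$V{\left(j,c \right)} = \sqrt{c^{2} + j^{2}}$
$y = \sqrt{34}$ ($y = \sqrt{5^{2} + 3^{2}} = \sqrt{25 + 9} = \sqrt{34} \approx 5.8309$)
$y t = \sqrt{34} \left(-118\right) = - 118 \sqrt{34}$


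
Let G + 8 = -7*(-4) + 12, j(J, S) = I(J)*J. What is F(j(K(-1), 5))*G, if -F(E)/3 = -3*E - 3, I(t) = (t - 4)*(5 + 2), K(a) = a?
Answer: 10368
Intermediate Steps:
I(t) = -28 + 7*t (I(t) = (-4 + t)*7 = -28 + 7*t)
j(J, S) = J*(-28 + 7*J) (j(J, S) = (-28 + 7*J)*J = J*(-28 + 7*J))
F(E) = 9 + 9*E (F(E) = -3*(-3*E - 3) = -3*(-3 - 3*E) = 9 + 9*E)
G = 32 (G = -8 + (-7*(-4) + 12) = -8 + (28 + 12) = -8 + 40 = 32)
F(j(K(-1), 5))*G = (9 + 9*(7*(-1)*(-4 - 1)))*32 = (9 + 9*(7*(-1)*(-5)))*32 = (9 + 9*35)*32 = (9 + 315)*32 = 324*32 = 10368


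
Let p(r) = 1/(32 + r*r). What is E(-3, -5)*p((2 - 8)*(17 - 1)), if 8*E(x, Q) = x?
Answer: -3/73984 ≈ -4.0549e-5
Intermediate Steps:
E(x, Q) = x/8
p(r) = 1/(32 + r²)
E(-3, -5)*p((2 - 8)*(17 - 1)) = ((⅛)*(-3))/(32 + ((2 - 8)*(17 - 1))²) = -3/(8*(32 + (-6*16)²)) = -3/(8*(32 + (-96)²)) = -3/(8*(32 + 9216)) = -3/8/9248 = -3/8*1/9248 = -3/73984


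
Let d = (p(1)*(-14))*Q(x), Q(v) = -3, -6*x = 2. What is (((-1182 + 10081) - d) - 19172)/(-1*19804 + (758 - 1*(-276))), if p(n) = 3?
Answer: 10399/18770 ≈ 0.55402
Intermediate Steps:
x = -⅓ (x = -⅙*2 = -⅓ ≈ -0.33333)
d = 126 (d = (3*(-14))*(-3) = -42*(-3) = 126)
(((-1182 + 10081) - d) - 19172)/(-1*19804 + (758 - 1*(-276))) = (((-1182 + 10081) - 1*126) - 19172)/(-1*19804 + (758 - 1*(-276))) = ((8899 - 126) - 19172)/(-19804 + (758 + 276)) = (8773 - 19172)/(-19804 + 1034) = -10399/(-18770) = -10399*(-1/18770) = 10399/18770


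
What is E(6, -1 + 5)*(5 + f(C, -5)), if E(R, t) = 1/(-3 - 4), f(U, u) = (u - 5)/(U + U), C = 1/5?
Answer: 20/7 ≈ 2.8571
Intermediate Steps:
C = ⅕ ≈ 0.20000
f(U, u) = (-5 + u)/(2*U) (f(U, u) = (-5 + u)/((2*U)) = (-5 + u)*(1/(2*U)) = (-5 + u)/(2*U))
E(R, t) = -⅐ (E(R, t) = 1/(-7) = -⅐)
E(6, -1 + 5)*(5 + f(C, -5)) = -(5 + (-5 - 5)/(2*(⅕)))/7 = -(5 + (½)*5*(-10))/7 = -(5 - 25)/7 = -⅐*(-20) = 20/7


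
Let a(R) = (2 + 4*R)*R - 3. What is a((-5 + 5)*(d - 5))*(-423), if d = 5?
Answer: 1269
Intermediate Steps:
a(R) = -3 + R*(2 + 4*R) (a(R) = R*(2 + 4*R) - 3 = -3 + R*(2 + 4*R))
a((-5 + 5)*(d - 5))*(-423) = (-3 + 2*((-5 + 5)*(5 - 5)) + 4*((-5 + 5)*(5 - 5))**2)*(-423) = (-3 + 2*(0*0) + 4*(0*0)**2)*(-423) = (-3 + 2*0 + 4*0**2)*(-423) = (-3 + 0 + 4*0)*(-423) = (-3 + 0 + 0)*(-423) = -3*(-423) = 1269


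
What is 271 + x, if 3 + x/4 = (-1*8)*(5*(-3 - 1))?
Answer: 899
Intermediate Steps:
x = 628 (x = -12 + 4*((-1*8)*(5*(-3 - 1))) = -12 + 4*(-40*(-4)) = -12 + 4*(-8*(-20)) = -12 + 4*160 = -12 + 640 = 628)
271 + x = 271 + 628 = 899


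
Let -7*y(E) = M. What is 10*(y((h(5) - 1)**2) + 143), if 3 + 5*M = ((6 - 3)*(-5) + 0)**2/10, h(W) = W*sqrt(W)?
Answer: 9971/7 ≈ 1424.4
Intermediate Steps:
h(W) = W**(3/2)
M = 39/10 (M = -3/5 + (((6 - 3)*(-5) + 0)**2/10)/5 = -3/5 + ((3*(-5) + 0)**2*(1/10))/5 = -3/5 + ((-15 + 0)**2*(1/10))/5 = -3/5 + ((-15)**2*(1/10))/5 = -3/5 + (225*(1/10))/5 = -3/5 + (1/5)*(45/2) = -3/5 + 9/2 = 39/10 ≈ 3.9000)
y(E) = -39/70 (y(E) = -1/7*39/10 = -39/70)
10*(y((h(5) - 1)**2) + 143) = 10*(-39/70 + 143) = 10*(9971/70) = 9971/7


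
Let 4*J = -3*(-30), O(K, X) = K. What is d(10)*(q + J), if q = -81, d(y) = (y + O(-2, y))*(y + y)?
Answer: -9360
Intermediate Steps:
d(y) = 2*y*(-2 + y) (d(y) = (y - 2)*(y + y) = (-2 + y)*(2*y) = 2*y*(-2 + y))
J = 45/2 (J = (-3*(-30))/4 = (1/4)*90 = 45/2 ≈ 22.500)
d(10)*(q + J) = (2*10*(-2 + 10))*(-81 + 45/2) = (2*10*8)*(-117/2) = 160*(-117/2) = -9360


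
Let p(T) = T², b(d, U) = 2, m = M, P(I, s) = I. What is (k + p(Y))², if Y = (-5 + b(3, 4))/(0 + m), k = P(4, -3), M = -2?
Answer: 625/16 ≈ 39.063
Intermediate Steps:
m = -2
k = 4
Y = 3/2 (Y = (-5 + 2)/(0 - 2) = -3/(-2) = -3*(-½) = 3/2 ≈ 1.5000)
(k + p(Y))² = (4 + (3/2)²)² = (4 + 9/4)² = (25/4)² = 625/16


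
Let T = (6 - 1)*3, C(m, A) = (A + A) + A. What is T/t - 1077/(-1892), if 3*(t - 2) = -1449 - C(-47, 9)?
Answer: 49935/92708 ≈ 0.53863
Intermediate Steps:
C(m, A) = 3*A (C(m, A) = 2*A + A = 3*A)
T = 15 (T = 5*3 = 15)
t = -490 (t = 2 + (-1449 - 3*9)/3 = 2 + (-1449 - 1*27)/3 = 2 + (-1449 - 27)/3 = 2 + (⅓)*(-1476) = 2 - 492 = -490)
T/t - 1077/(-1892) = 15/(-490) - 1077/(-1892) = 15*(-1/490) - 1077*(-1/1892) = -3/98 + 1077/1892 = 49935/92708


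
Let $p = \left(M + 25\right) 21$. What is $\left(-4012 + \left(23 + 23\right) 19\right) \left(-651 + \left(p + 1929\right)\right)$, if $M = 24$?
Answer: $-7239366$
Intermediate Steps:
$p = 1029$ ($p = \left(24 + 25\right) 21 = 49 \cdot 21 = 1029$)
$\left(-4012 + \left(23 + 23\right) 19\right) \left(-651 + \left(p + 1929\right)\right) = \left(-4012 + \left(23 + 23\right) 19\right) \left(-651 + \left(1029 + 1929\right)\right) = \left(-4012 + 46 \cdot 19\right) \left(-651 + 2958\right) = \left(-4012 + 874\right) 2307 = \left(-3138\right) 2307 = -7239366$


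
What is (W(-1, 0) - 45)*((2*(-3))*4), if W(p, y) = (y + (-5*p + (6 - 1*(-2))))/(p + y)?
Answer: 1392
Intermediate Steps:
W(p, y) = (8 + y - 5*p)/(p + y) (W(p, y) = (y + (-5*p + (6 + 2)))/(p + y) = (y + (-5*p + 8))/(p + y) = (y + (8 - 5*p))/(p + y) = (8 + y - 5*p)/(p + y))
(W(-1, 0) - 45)*((2*(-3))*4) = ((8 + 0 - 5*(-1))/(-1 + 0) - 45)*((2*(-3))*4) = ((8 + 0 + 5)/(-1) - 45)*(-6*4) = (-1*13 - 45)*(-24) = (-13 - 45)*(-24) = -58*(-24) = 1392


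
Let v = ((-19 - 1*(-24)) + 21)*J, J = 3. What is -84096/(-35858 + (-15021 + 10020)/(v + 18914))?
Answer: 1597151232/681020137 ≈ 2.3452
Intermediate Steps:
v = 78 (v = ((-19 - 1*(-24)) + 21)*3 = ((-19 + 24) + 21)*3 = (5 + 21)*3 = 26*3 = 78)
-84096/(-35858 + (-15021 + 10020)/(v + 18914)) = -84096/(-35858 + (-15021 + 10020)/(78 + 18914)) = -84096/(-35858 - 5001/18992) = -84096/(-681020137/18992) = -84096*(-18992/681020137) = 1597151232/681020137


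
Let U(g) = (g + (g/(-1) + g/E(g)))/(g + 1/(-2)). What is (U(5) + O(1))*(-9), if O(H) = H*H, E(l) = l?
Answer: -11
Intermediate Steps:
O(H) = H**2
U(g) = 1/(-1/2 + g) (U(g) = (g + (g/(-1) + g/g))/(g + 1/(-2)) = (g + (g*(-1) + 1))/(g - 1/2) = (g + (-g + 1))/(-1/2 + g) = (g + (1 - g))/(-1/2 + g) = 1/(-1/2 + g))
(U(5) + O(1))*(-9) = (2/(-1 + 2*5) + 1**2)*(-9) = (2/(-1 + 10) + 1)*(-9) = (2/9 + 1)*(-9) = (11/9)*(-9) = -11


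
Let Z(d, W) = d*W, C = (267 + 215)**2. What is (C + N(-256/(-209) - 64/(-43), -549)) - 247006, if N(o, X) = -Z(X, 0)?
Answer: -14682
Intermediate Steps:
C = 232324 (C = 482**2 = 232324)
Z(d, W) = W*d
N(o, X) = 0 (N(o, X) = -0*X = -1*0 = 0)
(C + N(-256/(-209) - 64/(-43), -549)) - 247006 = (232324 + 0) - 247006 = 232324 - 247006 = -14682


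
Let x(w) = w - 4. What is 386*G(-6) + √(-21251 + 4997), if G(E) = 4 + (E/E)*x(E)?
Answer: -2316 + 3*I*√1806 ≈ -2316.0 + 127.49*I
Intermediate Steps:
x(w) = -4 + w
G(E) = E (G(E) = 4 + (E/E)*(-4 + E) = 4 + 1*(-4 + E) = 4 + (-4 + E) = E)
386*G(-6) + √(-21251 + 4997) = 386*(-6) + √(-21251 + 4997) = -2316 + √(-16254) = -2316 + 3*I*√1806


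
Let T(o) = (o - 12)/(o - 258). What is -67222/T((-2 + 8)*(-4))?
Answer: -1579717/3 ≈ -5.2657e+5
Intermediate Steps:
T(o) = (-12 + o)/(-258 + o)
-67222/T((-2 + 8)*(-4)) = -67222*(-258 + (-2 + 8)*(-4))/(-12 + (-2 + 8)*(-4)) = -67222*(-258 + 6*(-4))/(-12 + 6*(-4)) = -67222*(-258 - 24)/(-12 - 24) = -67222/(-36/(-282)) = -67222/((-1/282*(-36))) = -67222/6/47 = -67222*47/6 = -1579717/3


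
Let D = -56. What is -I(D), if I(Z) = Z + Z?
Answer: 112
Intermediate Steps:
I(Z) = 2*Z
-I(D) = -2*(-56) = -1*(-112) = 112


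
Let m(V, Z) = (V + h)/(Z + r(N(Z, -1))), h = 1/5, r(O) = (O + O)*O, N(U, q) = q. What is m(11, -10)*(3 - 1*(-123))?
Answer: -882/5 ≈ -176.40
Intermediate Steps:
r(O) = 2*O² (r(O) = (2*O)*O = 2*O²)
h = ⅕ ≈ 0.20000
m(V, Z) = (⅕ + V)/(2 + Z) (m(V, Z) = (V + ⅕)/(Z + 2*(-1)²) = (⅕ + V)/(Z + 2*1) = (⅕ + V)/(Z + 2) = (⅕ + V)/(2 + Z))
m(11, -10)*(3 - 1*(-123)) = ((⅕ + 11)/(2 - 10))*(3 - 1*(-123)) = ((56/5)/(-8))*(3 + 123) = -⅛*56/5*126 = -7/5*126 = -882/5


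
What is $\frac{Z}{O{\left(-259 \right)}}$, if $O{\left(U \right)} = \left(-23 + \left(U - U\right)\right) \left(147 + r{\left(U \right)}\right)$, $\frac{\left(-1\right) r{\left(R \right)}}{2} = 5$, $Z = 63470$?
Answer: $- \frac{63470}{3151} \approx -20.143$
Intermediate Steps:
$r{\left(R \right)} = -10$ ($r{\left(R \right)} = \left(-2\right) 5 = -10$)
$O{\left(U \right)} = -3151$ ($O{\left(U \right)} = \left(-23 + \left(U - U\right)\right) \left(147 - 10\right) = \left(-23 + 0\right) 137 = \left(-23\right) 137 = -3151$)
$\frac{Z}{O{\left(-259 \right)}} = \frac{63470}{-3151} = 63470 \left(- \frac{1}{3151}\right) = - \frac{63470}{3151}$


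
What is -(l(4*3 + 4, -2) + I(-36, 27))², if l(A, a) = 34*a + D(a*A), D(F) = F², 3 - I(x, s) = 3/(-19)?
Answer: -332114176/361 ≈ -9.1998e+5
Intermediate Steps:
I(x, s) = 60/19 (I(x, s) = 3 - 3/(-19) = 3 - 3*(-1)/19 = 3 - 1*(-3/19) = 3 + 3/19 = 60/19)
l(A, a) = 34*a + A²*a² (l(A, a) = 34*a + (a*A)² = 34*a + (A*a)² = 34*a + A²*a²)
-(l(4*3 + 4, -2) + I(-36, 27))² = -(-2*(34 - 2*(4*3 + 4)²) + 60/19)² = -(-2*(34 - 2*(12 + 4)²) + 60/19)² = -(-2*(34 - 2*16²) + 60/19)² = -(-2*(34 - 2*256) + 60/19)² = -(-2*(34 - 512) + 60/19)² = -(-2*(-478) + 60/19)² = -(956 + 60/19)² = -(18224/19)² = -1*332114176/361 = -332114176/361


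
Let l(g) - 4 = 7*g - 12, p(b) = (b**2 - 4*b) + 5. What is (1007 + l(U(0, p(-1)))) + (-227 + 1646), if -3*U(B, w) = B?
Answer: 2418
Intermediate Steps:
p(b) = 5 + b**2 - 4*b
U(B, w) = -B/3
l(g) = -8 + 7*g (l(g) = 4 + (7*g - 12) = 4 + (-12 + 7*g) = -8 + 7*g)
(1007 + l(U(0, p(-1)))) + (-227 + 1646) = (1007 + (-8 + 7*(-1/3*0))) + (-227 + 1646) = (1007 + (-8 + 7*0)) + 1419 = (1007 + (-8 + 0)) + 1419 = (1007 - 8) + 1419 = 999 + 1419 = 2418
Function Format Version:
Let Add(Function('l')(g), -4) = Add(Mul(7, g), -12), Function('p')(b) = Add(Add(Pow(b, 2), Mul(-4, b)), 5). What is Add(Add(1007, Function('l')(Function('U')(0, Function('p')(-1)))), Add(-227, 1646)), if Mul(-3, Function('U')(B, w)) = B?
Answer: 2418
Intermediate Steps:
Function('p')(b) = Add(5, Pow(b, 2), Mul(-4, b))
Function('U')(B, w) = Mul(Rational(-1, 3), B)
Function('l')(g) = Add(-8, Mul(7, g)) (Function('l')(g) = Add(4, Add(Mul(7, g), -12)) = Add(4, Add(-12, Mul(7, g))) = Add(-8, Mul(7, g)))
Add(Add(1007, Function('l')(Function('U')(0, Function('p')(-1)))), Add(-227, 1646)) = Add(Add(1007, Add(-8, Mul(7, Mul(Rational(-1, 3), 0)))), Add(-227, 1646)) = Add(Add(1007, Add(-8, Mul(7, 0))), 1419) = Add(Add(1007, Add(-8, 0)), 1419) = Add(Add(1007, -8), 1419) = Add(999, 1419) = 2418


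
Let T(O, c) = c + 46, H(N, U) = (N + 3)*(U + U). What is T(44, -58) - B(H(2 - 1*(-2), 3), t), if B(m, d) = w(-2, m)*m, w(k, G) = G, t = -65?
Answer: -1776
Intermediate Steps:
H(N, U) = 2*U*(3 + N) (H(N, U) = (3 + N)*(2*U) = 2*U*(3 + N))
T(O, c) = 46 + c
B(m, d) = m**2 (B(m, d) = m*m = m**2)
T(44, -58) - B(H(2 - 1*(-2), 3), t) = (46 - 58) - (2*3*(3 + (2 - 1*(-2))))**2 = -12 - (2*3*(3 + (2 + 2)))**2 = -12 - (2*3*(3 + 4))**2 = -12 - (2*3*7)**2 = -12 - 1*42**2 = -12 - 1*1764 = -12 - 1764 = -1776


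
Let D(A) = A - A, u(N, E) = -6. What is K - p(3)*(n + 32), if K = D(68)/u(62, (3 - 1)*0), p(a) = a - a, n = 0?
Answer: 0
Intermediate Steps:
D(A) = 0
p(a) = 0
K = 0 (K = 0/(-6) = 0*(-⅙) = 0)
K - p(3)*(n + 32) = 0 - 0*(0 + 32) = 0 - 0*32 = 0 - 1*0 = 0 + 0 = 0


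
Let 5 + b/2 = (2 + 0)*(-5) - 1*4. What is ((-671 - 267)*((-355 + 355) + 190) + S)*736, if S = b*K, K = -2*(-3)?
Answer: -131337728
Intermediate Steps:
K = 6
b = -38 (b = -10 + 2*((2 + 0)*(-5) - 1*4) = -10 + 2*(2*(-5) - 4) = -10 + 2*(-10 - 4) = -10 + 2*(-14) = -10 - 28 = -38)
S = -228 (S = -38*6 = -228)
((-671 - 267)*((-355 + 355) + 190) + S)*736 = ((-671 - 267)*((-355 + 355) + 190) - 228)*736 = (-938*(0 + 190) - 228)*736 = (-938*190 - 228)*736 = (-178220 - 228)*736 = -178448*736 = -131337728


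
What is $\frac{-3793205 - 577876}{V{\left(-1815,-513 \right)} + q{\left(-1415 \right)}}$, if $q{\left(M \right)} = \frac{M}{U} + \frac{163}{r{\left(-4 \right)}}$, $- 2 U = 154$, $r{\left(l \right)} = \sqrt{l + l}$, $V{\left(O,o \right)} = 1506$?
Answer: $- \frac{105349218238264}{36792136211} - \frac{2816220465058 i \sqrt{2}}{36792136211} \approx -2863.4 - 108.25 i$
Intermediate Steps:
$r{\left(l \right)} = \sqrt{2} \sqrt{l}$ ($r{\left(l \right)} = \sqrt{2 l} = \sqrt{2} \sqrt{l}$)
$U = -77$ ($U = \left(- \frac{1}{2}\right) 154 = -77$)
$q{\left(M \right)} = - \frac{M}{77} - \frac{163 i \sqrt{2}}{4}$ ($q{\left(M \right)} = \frac{M}{-77} + \frac{163}{\sqrt{2} \sqrt{-4}} = M \left(- \frac{1}{77}\right) + \frac{163}{\sqrt{2} \cdot 2 i} = - \frac{M}{77} + \frac{163}{2 i \sqrt{2}} = - \frac{M}{77} + 163 \left(- \frac{i \sqrt{2}}{4}\right) = - \frac{M}{77} - \frac{163 i \sqrt{2}}{4}$)
$\frac{-3793205 - 577876}{V{\left(-1815,-513 \right)} + q{\left(-1415 \right)}} = \frac{-3793205 - 577876}{1506 - \left(- \frac{1415}{77} + \frac{163 i \sqrt{2}}{4}\right)} = - \frac{4371081}{1506 + \left(\frac{1415}{77} - \frac{163 i \sqrt{2}}{4}\right)} = - \frac{4371081}{\frac{117377}{77} - \frac{163 i \sqrt{2}}{4}}$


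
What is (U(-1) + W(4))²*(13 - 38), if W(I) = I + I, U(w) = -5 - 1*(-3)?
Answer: -900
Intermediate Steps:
U(w) = -2 (U(w) = -5 + 3 = -2)
W(I) = 2*I
(U(-1) + W(4))²*(13 - 38) = (-2 + 2*4)²*(13 - 38) = (-2 + 8)²*(-25) = 6²*(-25) = 36*(-25) = -900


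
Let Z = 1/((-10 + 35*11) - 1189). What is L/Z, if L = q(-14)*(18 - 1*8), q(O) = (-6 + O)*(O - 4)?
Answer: -2930400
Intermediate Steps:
q(O) = (-6 + O)*(-4 + O)
Z = -1/814 (Z = 1/((-10 + 385) - 1189) = 1/(375 - 1189) = 1/(-814) = -1/814 ≈ -0.0012285)
L = 3600 (L = (24 + (-14)² - 10*(-14))*(18 - 1*8) = (24 + 196 + 140)*(18 - 8) = 360*10 = 3600)
L/Z = 3600/(-1/814) = 3600*(-814) = -2930400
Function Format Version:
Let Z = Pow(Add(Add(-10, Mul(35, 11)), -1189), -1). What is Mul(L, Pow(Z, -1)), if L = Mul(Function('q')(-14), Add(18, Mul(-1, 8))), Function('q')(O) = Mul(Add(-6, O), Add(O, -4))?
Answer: -2930400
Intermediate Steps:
Function('q')(O) = Mul(Add(-6, O), Add(-4, O))
Z = Rational(-1, 814) (Z = Pow(Add(Add(-10, 385), -1189), -1) = Pow(Add(375, -1189), -1) = Pow(-814, -1) = Rational(-1, 814) ≈ -0.0012285)
L = 3600 (L = Mul(Add(24, Pow(-14, 2), Mul(-10, -14)), Add(18, Mul(-1, 8))) = Mul(Add(24, 196, 140), Add(18, -8)) = Mul(360, 10) = 3600)
Mul(L, Pow(Z, -1)) = Mul(3600, Pow(Rational(-1, 814), -1)) = Mul(3600, -814) = -2930400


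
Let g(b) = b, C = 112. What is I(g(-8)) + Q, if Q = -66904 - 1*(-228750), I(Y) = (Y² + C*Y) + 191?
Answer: 161205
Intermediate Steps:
I(Y) = 191 + Y² + 112*Y (I(Y) = (Y² + 112*Y) + 191 = 191 + Y² + 112*Y)
Q = 161846 (Q = -66904 + 228750 = 161846)
I(g(-8)) + Q = (191 + (-8)² + 112*(-8)) + 161846 = (191 + 64 - 896) + 161846 = -641 + 161846 = 161205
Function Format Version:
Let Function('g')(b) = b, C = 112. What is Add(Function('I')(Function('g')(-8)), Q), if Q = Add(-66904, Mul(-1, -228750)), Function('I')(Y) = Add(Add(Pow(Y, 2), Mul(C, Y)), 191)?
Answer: 161205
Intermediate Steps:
Function('I')(Y) = Add(191, Pow(Y, 2), Mul(112, Y)) (Function('I')(Y) = Add(Add(Pow(Y, 2), Mul(112, Y)), 191) = Add(191, Pow(Y, 2), Mul(112, Y)))
Q = 161846 (Q = Add(-66904, 228750) = 161846)
Add(Function('I')(Function('g')(-8)), Q) = Add(Add(191, Pow(-8, 2), Mul(112, -8)), 161846) = Add(Add(191, 64, -896), 161846) = Add(-641, 161846) = 161205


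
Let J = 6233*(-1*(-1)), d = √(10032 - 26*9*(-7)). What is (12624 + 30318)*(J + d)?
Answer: 267657486 + 42942*√11670 ≈ 2.7230e+8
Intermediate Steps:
d = √11670 (d = √(10032 - 234*(-7)) = √(10032 + 1638) = √11670 ≈ 108.03)
J = 6233 (J = 6233*1 = 6233)
(12624 + 30318)*(J + d) = (12624 + 30318)*(6233 + √11670) = 42942*(6233 + √11670) = 267657486 + 42942*√11670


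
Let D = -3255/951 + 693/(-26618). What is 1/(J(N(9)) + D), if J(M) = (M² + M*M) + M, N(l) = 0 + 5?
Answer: 8437906/434984619 ≈ 0.019398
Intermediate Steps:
N(l) = 5
D = -29100211/8437906 (D = -3255*1/951 + 693*(-1/26618) = -1085/317 - 693/26618 = -29100211/8437906 ≈ -3.4487)
J(M) = M + 2*M² (J(M) = (M² + M²) + M = 2*M² + M = M + 2*M²)
1/(J(N(9)) + D) = 1/(5*(1 + 2*5) - 29100211/8437906) = 1/(5*(1 + 10) - 29100211/8437906) = 1/(5*11 - 29100211/8437906) = 1/(55 - 29100211/8437906) = 1/(434984619/8437906) = 8437906/434984619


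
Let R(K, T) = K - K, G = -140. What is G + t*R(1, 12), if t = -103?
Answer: -140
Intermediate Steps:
R(K, T) = 0
G + t*R(1, 12) = -140 - 103*0 = -140 + 0 = -140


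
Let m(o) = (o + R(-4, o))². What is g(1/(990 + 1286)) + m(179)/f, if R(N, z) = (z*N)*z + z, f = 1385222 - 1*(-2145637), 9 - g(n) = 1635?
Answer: 3531065634/1176953 ≈ 3000.2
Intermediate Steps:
g(n) = -1626 (g(n) = 9 - 1*1635 = 9 - 1635 = -1626)
f = 3530859 (f = 1385222 + 2145637 = 3530859)
R(N, z) = z + N*z² (R(N, z) = (N*z)*z + z = N*z² + z = z + N*z²)
m(o) = (o + o*(1 - 4*o))²
g(1/(990 + 1286)) + m(179)/f = -1626 + (179²*(-2 + 4*179)²)/3530859 = -1626 + (32041*(-2 + 716)²)*(1/3530859) = -1626 + (32041*714²)*(1/3530859) = -1626 + (32041*509796)*(1/3530859) = -1626 + 16334373636*(1/3530859) = -1626 + 5444791212/1176953 = 3531065634/1176953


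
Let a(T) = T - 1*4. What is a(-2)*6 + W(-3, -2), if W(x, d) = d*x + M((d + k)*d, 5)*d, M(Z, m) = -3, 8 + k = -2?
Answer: -24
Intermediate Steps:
a(T) = -4 + T (a(T) = T - 4 = -4 + T)
k = -10 (k = -8 - 2 = -10)
W(x, d) = -3*d + d*x (W(x, d) = d*x - 3*d = -3*d + d*x)
a(-2)*6 + W(-3, -2) = (-4 - 2)*6 - 2*(-3 - 3) = -6*6 - 2*(-6) = -36 + 12 = -24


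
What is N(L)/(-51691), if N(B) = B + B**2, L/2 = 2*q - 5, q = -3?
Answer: -462/51691 ≈ -0.0089377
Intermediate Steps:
L = -22 (L = 2*(2*(-3) - 5) = 2*(-6 - 5) = 2*(-11) = -22)
N(L)/(-51691) = -22*(1 - 22)/(-51691) = -22*(-21)*(-1/51691) = 462*(-1/51691) = -462/51691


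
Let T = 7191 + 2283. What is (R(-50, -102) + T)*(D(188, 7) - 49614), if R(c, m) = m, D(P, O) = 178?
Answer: -463314192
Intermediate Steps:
T = 9474
(R(-50, -102) + T)*(D(188, 7) - 49614) = (-102 + 9474)*(178 - 49614) = 9372*(-49436) = -463314192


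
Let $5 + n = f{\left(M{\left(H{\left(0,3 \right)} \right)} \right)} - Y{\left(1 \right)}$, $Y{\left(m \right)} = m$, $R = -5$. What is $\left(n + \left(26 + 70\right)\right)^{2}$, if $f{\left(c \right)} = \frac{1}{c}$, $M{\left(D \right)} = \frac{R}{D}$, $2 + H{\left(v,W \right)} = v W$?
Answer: $\frac{204304}{25} \approx 8172.2$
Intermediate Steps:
$H{\left(v,W \right)} = -2 + W v$ ($H{\left(v,W \right)} = -2 + v W = -2 + W v$)
$M{\left(D \right)} = - \frac{5}{D}$
$n = - \frac{28}{5}$ ($n = -5 + \left(\frac{1}{\left(-5\right) \frac{1}{-2 + 3 \cdot 0}} - 1\right) = -5 - \left(1 - \frac{1}{\left(-5\right) \frac{1}{-2 + 0}}\right) = -5 - \left(1 - \frac{1}{\left(-5\right) \frac{1}{-2}}\right) = -5 - \left(1 - \frac{1}{\left(-5\right) \left(- \frac{1}{2}\right)}\right) = -5 - \left(1 - \frac{1}{\frac{5}{2}}\right) = -5 + \left(\frac{2}{5} - 1\right) = -5 - \frac{3}{5} = - \frac{28}{5} \approx -5.6$)
$\left(n + \left(26 + 70\right)\right)^{2} = \left(- \frac{28}{5} + \left(26 + 70\right)\right)^{2} = \left(- \frac{28}{5} + 96\right)^{2} = \left(\frac{452}{5}\right)^{2} = \frac{204304}{25}$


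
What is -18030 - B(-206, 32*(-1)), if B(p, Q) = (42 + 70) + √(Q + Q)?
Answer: -18142 - 8*I ≈ -18142.0 - 8.0*I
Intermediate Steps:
B(p, Q) = 112 + √2*√Q (B(p, Q) = 112 + √(2*Q) = 112 + √2*√Q)
-18030 - B(-206, 32*(-1)) = -18030 - (112 + √2*√(32*(-1))) = -18030 - (112 + √2*√(-32)) = -18030 - (112 + √2*(4*I*√2)) = -18030 - (112 + 8*I) = -18030 + (-112 - 8*I) = -18142 - 8*I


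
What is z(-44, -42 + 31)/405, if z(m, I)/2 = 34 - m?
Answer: 52/135 ≈ 0.38519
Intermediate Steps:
z(m, I) = 68 - 2*m (z(m, I) = 2*(34 - m) = 68 - 2*m)
z(-44, -42 + 31)/405 = (68 - 2*(-44))/405 = (68 + 88)*(1/405) = 156*(1/405) = 52/135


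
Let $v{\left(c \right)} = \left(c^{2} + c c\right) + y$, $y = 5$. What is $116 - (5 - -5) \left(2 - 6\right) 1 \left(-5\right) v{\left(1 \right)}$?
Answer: $-162400$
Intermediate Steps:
$v{\left(c \right)} = 5 + 2 c^{2}$ ($v{\left(c \right)} = \left(c^{2} + c c\right) + 5 = \left(c^{2} + c^{2}\right) + 5 = 2 c^{2} + 5 = 5 + 2 c^{2}$)
$116 - (5 - -5) \left(2 - 6\right) 1 \left(-5\right) v{\left(1 \right)} = 116 - (5 - -5) \left(2 - 6\right) 1 \left(-5\right) \left(5 + 2 \cdot 1^{2}\right) = 116 - (5 + 5) \left(-4\right) \left(- 5 \left(5 + 2 \cdot 1\right)\right) = 116 \left(-1\right) 10 \left(-4\right) \left(- 5 \left(5 + 2\right)\right) = 116 \left(\left(-10\right) \left(-4\right)\right) \left(\left(-5\right) 7\right) = 116 \cdot 40 \left(-35\right) = 4640 \left(-35\right) = -162400$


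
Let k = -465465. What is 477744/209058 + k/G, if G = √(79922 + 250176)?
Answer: 79624/34843 - 465465*√330098/330098 ≈ -807.87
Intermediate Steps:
G = √330098 ≈ 574.54
477744/209058 + k/G = 477744/209058 - 465465*√330098/330098 = 477744*(1/209058) - 465465*√330098/330098 = 79624/34843 - 465465*√330098/330098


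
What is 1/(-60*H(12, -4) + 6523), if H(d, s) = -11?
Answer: 1/7183 ≈ 0.00013922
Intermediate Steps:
1/(-60*H(12, -4) + 6523) = 1/(-60*(-11) + 6523) = 1/(660 + 6523) = 1/7183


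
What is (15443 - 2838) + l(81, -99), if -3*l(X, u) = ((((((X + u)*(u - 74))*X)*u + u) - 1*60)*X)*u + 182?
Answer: -200245017542/3 ≈ -6.6748e+10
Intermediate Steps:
l(X, u) = -182/3 - X*u*(-60 + u + X*u*(-74 + u)*(X + u))/3 (l(X, u) = -(((((((X + u)*(u - 74))*X)*u + u) - 1*60)*X)*u + 182)/3 = -(((((((X + u)*(-74 + u))*X)*u + u) - 60)*X)*u + 182)/3 = -(((((((-74 + u)*(X + u))*X)*u + u) - 60)*X)*u + 182)/3 = -(((((X*(-74 + u)*(X + u))*u + u) - 60)*X)*u + 182)/3 = -((((X*u*(-74 + u)*(X + u) + u) - 60)*X)*u + 182)/3 = -((((u + X*u*(-74 + u)*(X + u)) - 60)*X)*u + 182)/3 = -(((-60 + u + X*u*(-74 + u)*(X + u))*X)*u + 182)/3 = -((X*(-60 + u + X*u*(-74 + u)*(X + u)))*u + 182)/3 = -(X*u*(-60 + u + X*u*(-74 + u)*(X + u)) + 182)/3 = -(182 + X*u*(-60 + u + X*u*(-74 + u)*(X + u)))/3 = -182/3 - X*u*(-60 + u + X*u*(-74 + u)*(X + u))/3)
(15443 - 2838) + l(81, -99) = (15443 - 2838) + (-182/3 + 20*81*(-99) - ⅓*81*(-99)² - ⅓*81²*(-99)⁴ - ⅓*81³*(-99)³ + (74/3)*81²*(-99)³ + (74/3)*81³*(-99)²) = 12605 + (-182/3 - 160380 - ⅓*81*9801 - ⅓*6561*96059601 - ⅓*531441*(-970299) + (74/3)*6561*(-970299) + (74/3)*531441*9801) = 12605 + (-182/3 - 160380 - 264627 - 210082347387 + 171885556953 - 157031249562 + 128480113278) = 12605 - 200245055357/3 = -200245017542/3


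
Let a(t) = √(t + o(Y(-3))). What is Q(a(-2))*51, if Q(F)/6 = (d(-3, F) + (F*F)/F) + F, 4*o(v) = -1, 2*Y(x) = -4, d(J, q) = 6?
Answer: 1836 + 918*I ≈ 1836.0 + 918.0*I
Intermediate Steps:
Y(x) = -2 (Y(x) = (½)*(-4) = -2)
o(v) = -¼ (o(v) = (¼)*(-1) = -¼)
a(t) = √(-¼ + t) (a(t) = √(t - ¼) = √(-¼ + t))
Q(F) = 36 + 12*F (Q(F) = 6*((6 + (F*F)/F) + F) = 6*((6 + F²/F) + F) = 6*((6 + F) + F) = 6*(6 + 2*F) = 36 + 12*F)
Q(a(-2))*51 = (36 + 12*(√(-1 + 4*(-2))/2))*51 = (36 + 12*(√(-1 - 8)/2))*51 = (36 + 12*(√(-9)/2))*51 = (36 + 12*((3*I)/2))*51 = (36 + 12*(3*I/2))*51 = (36 + 18*I)*51 = 1836 + 918*I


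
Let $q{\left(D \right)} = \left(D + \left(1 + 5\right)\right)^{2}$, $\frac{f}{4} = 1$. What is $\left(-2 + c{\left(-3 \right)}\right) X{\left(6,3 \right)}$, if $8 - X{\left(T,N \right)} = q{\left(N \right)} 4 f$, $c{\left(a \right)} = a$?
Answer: $6440$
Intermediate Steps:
$f = 4$ ($f = 4 \cdot 1 = 4$)
$q{\left(D \right)} = \left(6 + D\right)^{2}$ ($q{\left(D \right)} = \left(D + 6\right)^{2} = \left(6 + D\right)^{2}$)
$X{\left(T,N \right)} = 8 - 16 \left(6 + N\right)^{2}$ ($X{\left(T,N \right)} = 8 - \left(6 + N\right)^{2} \cdot 4 \cdot 4 = 8 - 4 \left(6 + N\right)^{2} \cdot 4 = 8 - 16 \left(6 + N\right)^{2}$)
$\left(-2 + c{\left(-3 \right)}\right) X{\left(6,3 \right)} = \left(-2 - 3\right) \left(8 - 16 \left(6 + 3\right)^{2}\right) = - 5 \left(8 - 16 \cdot 9^{2}\right) = - 5 \left(8 - 1296\right) = \left(-5\right) \left(-1288\right) = 6440$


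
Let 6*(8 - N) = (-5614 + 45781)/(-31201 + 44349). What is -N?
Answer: -196979/26296 ≈ -7.4908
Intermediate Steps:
N = 196979/26296 (N = 8 - (-5614 + 45781)/(6*(-31201 + 44349)) = 8 - 13389/(2*13148) = 8 - 1/6*40167/13148 = 8 - 13389/26296 = 196979/26296 ≈ 7.4908)
-N = -1*196979/26296 = -196979/26296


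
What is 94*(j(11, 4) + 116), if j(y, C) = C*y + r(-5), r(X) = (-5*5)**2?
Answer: 73790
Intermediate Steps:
r(X) = 625 (r(X) = (-25)**2 = 625)
j(y, C) = 625 + C*y (j(y, C) = C*y + 625 = 625 + C*y)
94*(j(11, 4) + 116) = 94*((625 + 4*11) + 116) = 94*((625 + 44) + 116) = 94*(669 + 116) = 94*785 = 73790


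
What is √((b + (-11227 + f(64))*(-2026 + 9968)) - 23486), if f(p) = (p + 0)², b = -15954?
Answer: I*√56673842 ≈ 7528.2*I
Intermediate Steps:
f(p) = p²
√((b + (-11227 + f(64))*(-2026 + 9968)) - 23486) = √((-15954 + (-11227 + 64²)*(-2026 + 9968)) - 23486) = √((-15954 + (-11227 + 4096)*7942) - 23486) = √((-15954 - 7131*7942) - 23486) = √((-15954 - 56634402) - 23486) = √(-56650356 - 23486) = √(-56673842) = I*√56673842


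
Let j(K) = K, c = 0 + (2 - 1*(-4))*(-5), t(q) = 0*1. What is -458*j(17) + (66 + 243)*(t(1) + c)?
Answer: -17056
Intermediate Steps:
t(q) = 0
c = -30 (c = 0 + (2 + 4)*(-5) = 0 + 6*(-5) = 0 - 30 = -30)
-458*j(17) + (66 + 243)*(t(1) + c) = -458*17 + (66 + 243)*(0 - 30) = -7786 + 309*(-30) = -7786 - 9270 = -17056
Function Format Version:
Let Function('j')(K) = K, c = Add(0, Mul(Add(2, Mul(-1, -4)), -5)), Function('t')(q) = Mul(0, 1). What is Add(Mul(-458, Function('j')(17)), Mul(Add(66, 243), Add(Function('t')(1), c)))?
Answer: -17056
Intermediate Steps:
Function('t')(q) = 0
c = -30 (c = Add(0, Mul(Add(2, 4), -5)) = Add(0, Mul(6, -5)) = Add(0, -30) = -30)
Add(Mul(-458, Function('j')(17)), Mul(Add(66, 243), Add(Function('t')(1), c))) = Add(Mul(-458, 17), Mul(Add(66, 243), Add(0, -30))) = Add(-7786, Mul(309, -30)) = Add(-7786, -9270) = -17056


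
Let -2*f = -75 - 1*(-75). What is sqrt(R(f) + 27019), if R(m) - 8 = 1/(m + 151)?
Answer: sqrt(616242778)/151 ≈ 164.40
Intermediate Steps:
f = 0 (f = -(-75 - 1*(-75))/2 = -(-75 + 75)/2 = -1/2*0 = 0)
R(m) = 8 + 1/(151 + m) (R(m) = 8 + 1/(m + 151) = 8 + 1/(151 + m))
sqrt(R(f) + 27019) = sqrt((1209 + 8*0)/(151 + 0) + 27019) = sqrt((1209 + 0)/151 + 27019) = sqrt((1/151)*1209 + 27019) = sqrt(1209/151 + 27019) = sqrt(4081078/151) = sqrt(616242778)/151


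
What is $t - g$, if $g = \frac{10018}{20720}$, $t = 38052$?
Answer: $\frac{394213711}{10360} \approx 38052.0$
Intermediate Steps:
$g = \frac{5009}{10360}$ ($g = 10018 \cdot \frac{1}{20720} = \frac{5009}{10360} \approx 0.48349$)
$t - g = 38052 - \frac{5009}{10360} = \frac{394213711}{10360}$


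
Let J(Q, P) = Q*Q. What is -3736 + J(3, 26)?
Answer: -3727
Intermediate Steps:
J(Q, P) = Q**2
-3736 + J(3, 26) = -3736 + 3**2 = -3736 + 9 = -3727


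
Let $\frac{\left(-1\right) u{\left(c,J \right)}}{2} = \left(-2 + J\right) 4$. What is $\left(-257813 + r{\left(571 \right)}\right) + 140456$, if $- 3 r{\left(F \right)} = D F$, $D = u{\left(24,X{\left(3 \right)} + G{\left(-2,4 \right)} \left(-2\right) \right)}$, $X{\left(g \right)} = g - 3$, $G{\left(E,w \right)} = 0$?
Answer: $- \frac{361207}{3} \approx -1.204 \cdot 10^{5}$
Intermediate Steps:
$X{\left(g \right)} = -3 + g$
$u{\left(c,J \right)} = 16 - 8 J$ ($u{\left(c,J \right)} = - 2 \left(-2 + J\right) 4 = - 2 \left(-8 + 4 J\right) = 16 - 8 J$)
$D = 16$ ($D = 16 - 8 \left(\left(-3 + 3\right) + 0 \left(-2\right)\right) = 16 - 8 \left(0 + 0\right) = 16 - 0 = 16 + 0 = 16$)
$r{\left(F \right)} = - \frac{16 F}{3}$
$\left(-257813 + r{\left(571 \right)}\right) + 140456 = \left(-257813 - \frac{9136}{3}\right) + 140456 = - \frac{782575}{3} + 140456 = - \frac{361207}{3}$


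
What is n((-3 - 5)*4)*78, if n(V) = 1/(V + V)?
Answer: -39/32 ≈ -1.2188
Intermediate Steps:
n(V) = 1/(2*V)
n((-3 - 5)*4)*78 = (1/(2*(((-3 - 5)*4))))*78 = (1/(2*((-8*4))))*78 = ((½)/(-32))*78 = ((½)*(-1/32))*78 = -1/64*78 = -39/32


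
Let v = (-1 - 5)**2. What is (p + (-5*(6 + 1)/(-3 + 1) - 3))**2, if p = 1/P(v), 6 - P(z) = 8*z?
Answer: 4177936/19881 ≈ 210.15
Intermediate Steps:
v = 36 (v = (-6)**2 = 36)
P(z) = 6 - 8*z
p = -1/282 (p = 1/(6 - 8*36) = 1/(6 - 288) = 1/(-282) = -1/282 ≈ -0.0035461)
(p + (-5*(6 + 1)/(-3 + 1) - 3))**2 = (-1/282 + (-5*(6 + 1)/(-3 + 1) - 3))**2 = (-1/282 + (-35/(-2) - 3))**2 = (-1/282 + (-35*(-1)/2 - 3))**2 = (-1/282 + (-5*(-7/2) - 3))**2 = (-1/282 + (35/2 - 3))**2 = (-1/282 + 29/2)**2 = (2044/141)**2 = 4177936/19881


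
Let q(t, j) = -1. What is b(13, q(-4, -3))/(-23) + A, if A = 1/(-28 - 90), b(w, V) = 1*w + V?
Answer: -1439/2714 ≈ -0.53021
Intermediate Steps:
b(w, V) = V + w (b(w, V) = w + V = V + w)
A = -1/118 (A = 1/(-118) = -1/118 ≈ -0.0084746)
b(13, q(-4, -3))/(-23) + A = (-1 + 13)/(-23) - 1/118 = -1/23*12 - 1/118 = -12/23 - 1/118 = -1439/2714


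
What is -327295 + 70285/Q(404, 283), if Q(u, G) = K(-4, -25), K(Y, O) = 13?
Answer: -4184550/13 ≈ -3.2189e+5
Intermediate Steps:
Q(u, G) = 13
-327295 + 70285/Q(404, 283) = -327295 + 70285/13 = -4184550/13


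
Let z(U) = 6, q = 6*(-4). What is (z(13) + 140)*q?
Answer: -3504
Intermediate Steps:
q = -24
(z(13) + 140)*q = (6 + 140)*(-24) = 146*(-24) = -3504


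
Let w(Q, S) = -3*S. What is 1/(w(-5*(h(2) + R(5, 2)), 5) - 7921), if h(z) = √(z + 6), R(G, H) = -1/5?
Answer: -1/7936 ≈ -0.00012601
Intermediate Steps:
R(G, H) = -⅕ (R(G, H) = -1*⅕ = -⅕)
h(z) = √(6 + z)
1/(w(-5*(h(2) + R(5, 2)), 5) - 7921) = 1/(-3*5 - 7921) = 1/(-15 - 7921) = 1/(-7936) = -1/7936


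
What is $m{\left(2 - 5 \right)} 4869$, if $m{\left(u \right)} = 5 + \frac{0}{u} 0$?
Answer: $24345$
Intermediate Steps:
$m{\left(u \right)} = 5$ ($m{\left(u \right)} = 5 + 0 \cdot 0 = 5 + 0 = 5$)
$m{\left(2 - 5 \right)} 4869 = 5 \cdot 4869 = 24345$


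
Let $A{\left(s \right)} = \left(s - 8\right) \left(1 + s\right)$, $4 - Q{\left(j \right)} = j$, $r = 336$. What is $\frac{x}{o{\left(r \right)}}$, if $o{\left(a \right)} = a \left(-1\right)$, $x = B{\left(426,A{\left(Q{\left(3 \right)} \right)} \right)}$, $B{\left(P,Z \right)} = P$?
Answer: $- \frac{71}{56} \approx -1.2679$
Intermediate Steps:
$Q{\left(j \right)} = 4 - j$
$A{\left(s \right)} = \left(1 + s\right) \left(-8 + s\right)$ ($A{\left(s \right)} = \left(-8 + s\right) \left(1 + s\right) = \left(1 + s\right) \left(-8 + s\right)$)
$x = 426$
$o{\left(a \right)} = - a$
$\frac{x}{o{\left(r \right)}} = \frac{426}{\left(-1\right) 336} = \frac{426}{-336} = 426 \left(- \frac{1}{336}\right) = - \frac{71}{56}$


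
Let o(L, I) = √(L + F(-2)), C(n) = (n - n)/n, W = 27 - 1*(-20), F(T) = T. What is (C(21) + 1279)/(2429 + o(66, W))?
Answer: 1279/2437 ≈ 0.52483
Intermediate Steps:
W = 47 (W = 27 + 20 = 47)
C(n) = 0 (C(n) = 0/n = 0)
o(L, I) = √(-2 + L) (o(L, I) = √(L - 2) = √(-2 + L))
(C(21) + 1279)/(2429 + o(66, W)) = (0 + 1279)/(2429 + √(-2 + 66)) = 1279/(2429 + √64) = 1279/(2429 + 8) = 1279/2437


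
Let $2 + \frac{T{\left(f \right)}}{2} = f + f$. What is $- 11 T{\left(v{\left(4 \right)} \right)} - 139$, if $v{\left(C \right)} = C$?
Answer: $-271$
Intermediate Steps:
$T{\left(f \right)} = -4 + 4 f$ ($T{\left(f \right)} = -4 + 2 \left(f + f\right) = -4 + 2 \cdot 2 f = -4 + 4 f$)
$- 11 T{\left(v{\left(4 \right)} \right)} - 139 = - 11 \left(-4 + 4 \cdot 4\right) - 139 = - 11 \left(-4 + 16\right) - 139 = \left(-11\right) 12 - 139 = -132 - 139 = -271$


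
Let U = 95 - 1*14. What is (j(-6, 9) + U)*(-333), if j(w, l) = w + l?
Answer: -27972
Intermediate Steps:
U = 81 (U = 95 - 14 = 81)
j(w, l) = l + w
(j(-6, 9) + U)*(-333) = ((9 - 6) + 81)*(-333) = (3 + 81)*(-333) = 84*(-333) = -27972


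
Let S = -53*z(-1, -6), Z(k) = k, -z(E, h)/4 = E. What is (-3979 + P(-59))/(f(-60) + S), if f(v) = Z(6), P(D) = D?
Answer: 2019/103 ≈ 19.602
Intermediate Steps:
z(E, h) = -4*E
f(v) = 6
S = -212 (S = -(-212)*(-1) = -53*4 = -212)
(-3979 + P(-59))/(f(-60) + S) = (-3979 - 59)/(6 - 212) = -4038/(-206) = -4038*(-1/206) = 2019/103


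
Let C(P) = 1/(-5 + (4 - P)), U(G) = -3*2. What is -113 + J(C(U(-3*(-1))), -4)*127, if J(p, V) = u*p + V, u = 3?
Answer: -2724/5 ≈ -544.80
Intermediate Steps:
U(G) = -6
C(P) = 1/(-1 - P)
J(p, V) = V + 3*p (J(p, V) = 3*p + V = V + 3*p)
-113 + J(C(U(-3*(-1))), -4)*127 = -113 + (-4 + 3*(-1/(1 - 6)))*127 = -113 + (-4 + 3*(-1/(-5)))*127 = -113 + (-4 + 3*(-1*(-⅕)))*127 = -113 + (-4 + 3*(⅕))*127 = -113 + (-4 + ⅗)*127 = -113 - 17/5*127 = -113 - 2159/5 = -2724/5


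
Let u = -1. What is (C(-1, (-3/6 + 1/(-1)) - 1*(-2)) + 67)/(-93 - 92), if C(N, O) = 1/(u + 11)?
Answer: -671/1850 ≈ -0.36270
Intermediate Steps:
C(N, O) = 1/10 (C(N, O) = 1/(-1 + 11) = 1/10)
(C(-1, (-3/6 + 1/(-1)) - 1*(-2)) + 67)/(-93 - 92) = (1/10 + 67)/(-93 - 92) = (671/10)/(-185) = -1/185*671/10 = -671/1850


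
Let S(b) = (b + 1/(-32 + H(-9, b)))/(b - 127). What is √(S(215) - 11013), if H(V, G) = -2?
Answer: I*√6160450769/748 ≈ 104.93*I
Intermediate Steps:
S(b) = (-1/34 + b)/(-127 + b) (S(b) = (b + 1/(-32 - 2))/(b - 127) = (b + 1/(-34))/(-127 + b) = (b - 1/34)/(-127 + b) = (-1/34 + b)/(-127 + b))
√(S(215) - 11013) = √((1/34 - 1*215)/(127 - 1*215) - 11013) = √((1/34 - 215)/(127 - 215) - 11013) = √(-7309/34/(-88) - 11013) = √(-1/88*(-7309/34) - 11013) = √(7309/2992 - 11013) = √(-32943587/2992) = I*√6160450769/748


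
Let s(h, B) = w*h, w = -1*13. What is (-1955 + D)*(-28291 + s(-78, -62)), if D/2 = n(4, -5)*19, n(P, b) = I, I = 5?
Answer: 48143905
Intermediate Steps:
w = -13
s(h, B) = -13*h
n(P, b) = 5
D = 190 (D = 2*(5*19) = 2*95 = 190)
(-1955 + D)*(-28291 + s(-78, -62)) = (-1955 + 190)*(-28291 - 13*(-78)) = -1765*(-28291 + 1014) = -1765*(-27277) = 48143905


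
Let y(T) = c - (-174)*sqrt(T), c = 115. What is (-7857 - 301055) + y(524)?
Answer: -308797 + 348*sqrt(131) ≈ -3.0481e+5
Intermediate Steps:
y(T) = 115 + 174*sqrt(T) (y(T) = 115 - (-174)*sqrt(T) = 115 + 174*sqrt(T))
(-7857 - 301055) + y(524) = (-7857 - 301055) + (115 + 174*sqrt(524)) = -308912 + (115 + 174*(2*sqrt(131))) = -308912 + (115 + 348*sqrt(131)) = -308797 + 348*sqrt(131)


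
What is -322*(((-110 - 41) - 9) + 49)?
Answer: 35742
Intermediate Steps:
-322*(((-110 - 41) - 9) + 49) = -322*((-151 - 9) + 49) = -322*(-160 + 49) = -322*(-111) = 35742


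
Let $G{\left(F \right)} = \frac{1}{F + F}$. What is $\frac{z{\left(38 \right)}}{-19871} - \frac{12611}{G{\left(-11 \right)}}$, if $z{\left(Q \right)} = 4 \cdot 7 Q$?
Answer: $\frac{5513048918}{19871} \approx 2.7744 \cdot 10^{5}$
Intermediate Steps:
$G{\left(F \right)} = \frac{1}{2 F}$
$z{\left(Q \right)} = 28 Q$
$\frac{z{\left(38 \right)}}{-19871} - \frac{12611}{G{\left(-11 \right)}} = \frac{28 \cdot 38}{-19871} - \frac{12611}{\frac{1}{2} \frac{1}{-11}} = 1064 \left(- \frac{1}{19871}\right) - \frac{12611}{\frac{1}{2} \left(- \frac{1}{11}\right)} = - \frac{1064}{19871} - \frac{12611}{- \frac{1}{22}} = - \frac{1064}{19871} - -277442 = - \frac{1064}{19871} + 277442 = \frac{5513048918}{19871}$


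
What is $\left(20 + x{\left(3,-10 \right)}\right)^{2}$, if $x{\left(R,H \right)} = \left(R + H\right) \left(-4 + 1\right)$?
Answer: $1681$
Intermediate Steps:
$x{\left(R,H \right)} = - 3 H - 3 R$ ($x{\left(R,H \right)} = \left(H + R\right) \left(-3\right) = - 3 H - 3 R$)
$\left(20 + x{\left(3,-10 \right)}\right)^{2} = \left(20 - -21\right)^{2} = \left(20 + \left(30 - 9\right)\right)^{2} = \left(20 + 21\right)^{2} = 41^{2} = 1681$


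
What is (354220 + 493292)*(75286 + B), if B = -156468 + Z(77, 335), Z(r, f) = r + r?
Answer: -68672202336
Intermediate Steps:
Z(r, f) = 2*r
B = -156314 (B = -156468 + 2*77 = -156468 + 154 = -156314)
(354220 + 493292)*(75286 + B) = (354220 + 493292)*(75286 - 156314) = 847512*(-81028) = -68672202336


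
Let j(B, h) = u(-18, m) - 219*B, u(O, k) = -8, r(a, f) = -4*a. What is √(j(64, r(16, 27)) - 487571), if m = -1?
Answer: I*√501595 ≈ 708.23*I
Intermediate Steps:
j(B, h) = -8 - 219*B
√(j(64, r(16, 27)) - 487571) = √((-8 - 219*64) - 487571) = √((-8 - 14016) - 487571) = √(-14024 - 487571) = √(-501595) = I*√501595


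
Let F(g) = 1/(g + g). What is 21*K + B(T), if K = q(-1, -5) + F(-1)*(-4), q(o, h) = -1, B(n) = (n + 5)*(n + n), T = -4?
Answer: 13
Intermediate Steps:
F(g) = 1/(2*g)
B(n) = 2*n*(5 + n) (B(n) = (5 + n)*(2*n) = 2*n*(5 + n))
K = 1 (K = -1 + ((½)/(-1))*(-4) = -1 + ((½)*(-1))*(-4) = -1 - ½*(-4) = -1 + 2 = 1)
21*K + B(T) = 21*1 + 2*(-4)*(5 - 4) = 21 + 2*(-4)*1 = 21 - 8 = 13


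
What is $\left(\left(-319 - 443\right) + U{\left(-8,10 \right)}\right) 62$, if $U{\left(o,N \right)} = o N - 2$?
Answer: $-52328$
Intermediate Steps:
$U{\left(o,N \right)} = -2 + N o$ ($U{\left(o,N \right)} = N o - 2 = -2 + N o$)
$\left(\left(-319 - 443\right) + U{\left(-8,10 \right)}\right) 62 = \left(\left(-319 - 443\right) + \left(-2 + 10 \left(-8\right)\right)\right) 62 = \left(-762 - 82\right) 62 = \left(-844\right) 62 = -52328$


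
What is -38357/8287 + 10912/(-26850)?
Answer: -560156597/111252975 ≈ -5.0350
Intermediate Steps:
-38357/8287 + 10912/(-26850) = -38357*1/8287 + 10912*(-1/26850) = -38357/8287 - 5456/13425 = -560156597/111252975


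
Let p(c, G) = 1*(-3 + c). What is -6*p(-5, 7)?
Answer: 48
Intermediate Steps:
p(c, G) = -3 + c
-6*p(-5, 7) = -6*(-3 - 5) = -6*(-8) = 48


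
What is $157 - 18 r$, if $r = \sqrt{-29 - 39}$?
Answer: $157 - 36 i \sqrt{17} \approx 157.0 - 148.43 i$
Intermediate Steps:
$r = 2 i \sqrt{17}$ ($r = \sqrt{-68} = 2 i \sqrt{17} \approx 8.2462 i$)
$157 - 18 r = 157 - 18 \cdot 2 i \sqrt{17} = 157 - 36 i \sqrt{17}$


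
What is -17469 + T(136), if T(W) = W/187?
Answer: -192151/11 ≈ -17468.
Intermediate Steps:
T(W) = W/187 (T(W) = W*(1/187) = W/187)
-17469 + T(136) = -17469 + (1/187)*136 = -17469 + 8/11 = -192151/11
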